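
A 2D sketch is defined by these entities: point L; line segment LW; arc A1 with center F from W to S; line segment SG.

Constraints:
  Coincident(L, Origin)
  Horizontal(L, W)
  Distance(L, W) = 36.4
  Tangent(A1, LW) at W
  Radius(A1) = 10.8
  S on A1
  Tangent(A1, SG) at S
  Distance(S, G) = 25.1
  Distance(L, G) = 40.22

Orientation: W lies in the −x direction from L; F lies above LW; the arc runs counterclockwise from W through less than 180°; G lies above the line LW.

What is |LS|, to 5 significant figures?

27.291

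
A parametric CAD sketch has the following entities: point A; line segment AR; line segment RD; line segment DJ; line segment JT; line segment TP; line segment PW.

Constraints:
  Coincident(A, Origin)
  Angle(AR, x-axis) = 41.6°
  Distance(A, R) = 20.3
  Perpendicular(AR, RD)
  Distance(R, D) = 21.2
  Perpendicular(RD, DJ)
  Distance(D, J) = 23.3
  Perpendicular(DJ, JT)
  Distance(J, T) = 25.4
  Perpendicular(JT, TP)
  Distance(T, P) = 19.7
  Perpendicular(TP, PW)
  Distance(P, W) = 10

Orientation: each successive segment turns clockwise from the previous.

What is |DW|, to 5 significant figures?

15.815

A is at the origin; AR runs at 41.6° with length 20.3, so R = (15.180, 13.478). AR is perpendicular to RD, so RD runs at -48.400°; with |RD| = 21.2, D = (29.256, -2.3756). RD ⟂ DJ, so DJ runs at -138.40°; with |DJ| = 23.3, J = (11.832, -17.845). DJ is perpendicular to JT, so JT runs at 131.60°; with |JT| = 25.4, T = (-5.0319, 1.1490). JT ⟂ TP, so TP runs at 41.600°; with |TP| = 19.7, P = (9.6997, 14.228). TP is perpendicular to PW, so PW runs at -48.400°; with |PW| = 10.0, W = (16.339, 6.7503). Then |DW| = |W − D| = 15.815.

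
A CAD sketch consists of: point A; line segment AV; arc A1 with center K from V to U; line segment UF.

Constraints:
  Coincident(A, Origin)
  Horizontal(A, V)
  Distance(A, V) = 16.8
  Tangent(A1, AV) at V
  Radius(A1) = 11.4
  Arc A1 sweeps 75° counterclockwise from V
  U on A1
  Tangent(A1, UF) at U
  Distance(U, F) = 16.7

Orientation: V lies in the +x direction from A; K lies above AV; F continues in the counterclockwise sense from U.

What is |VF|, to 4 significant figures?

28.97

On A1, V sits at bearing -90° from K; a 75° counterclockwise sweep puts U at bearing -15°, so U = K + 11.4·(cos -15°, sin -15°) = (27.81, 8.449). The tangent condition forces KU to be normal to UF, so UF runs along (−sin -15°, cos -15°); with |UF| = 16.7, F = (32.13, 24.58). Then |VF| = |F − V| = 28.97.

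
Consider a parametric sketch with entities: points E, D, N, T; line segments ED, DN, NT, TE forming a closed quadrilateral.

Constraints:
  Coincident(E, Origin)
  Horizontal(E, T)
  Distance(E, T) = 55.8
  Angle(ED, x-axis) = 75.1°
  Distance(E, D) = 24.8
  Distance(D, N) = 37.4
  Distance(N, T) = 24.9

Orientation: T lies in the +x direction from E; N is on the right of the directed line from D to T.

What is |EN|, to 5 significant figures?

31.475

E is at the origin; ET is horizontal with |ET| = 55.8 and T in +x, so T = (55.8, 0). ED runs at 75.1° with |ED| = 24.8, so D = (6.3769, 23.966). N is determined by |DN| = 37.4 and |NT| = 24.9 together: it lies at the intersection of circle(D, 37.4) and circle(T, 24.9). With |DT| = 54.927, the foot of the radical line on DT is 34.553 from D and the perpendicular offset is √(37.4² − 34.553²) = 14.314. Taking the right-of-DT solution: N = (31.222, -3.9892).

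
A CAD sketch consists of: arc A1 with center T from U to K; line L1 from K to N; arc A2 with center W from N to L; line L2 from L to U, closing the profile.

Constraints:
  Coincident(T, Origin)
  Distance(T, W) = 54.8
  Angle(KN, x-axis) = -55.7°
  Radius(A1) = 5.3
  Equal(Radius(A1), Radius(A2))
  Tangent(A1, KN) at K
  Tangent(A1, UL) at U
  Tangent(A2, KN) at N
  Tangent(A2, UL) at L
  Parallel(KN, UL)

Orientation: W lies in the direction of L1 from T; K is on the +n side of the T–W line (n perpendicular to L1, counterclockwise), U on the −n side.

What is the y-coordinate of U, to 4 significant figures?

-2.987

The slot axis is L1's direction at -55.7°, so u = (cos -55.7°, sin -55.7°) = (0.5635, -0.8261) and n = (−sin -55.7°, cos -55.7°) = (0.8261, 0.5635). T is at the origin and W lies 54.8 along u from T, so W = 54.8·u = (30.88, -45.27). Tangency of A1 to both parallel lines with radius 5.3 puts K and U at T ± 5.3·n: K = (4.378, 2.987), U = (-4.378, -2.987). So U.y = -2.987.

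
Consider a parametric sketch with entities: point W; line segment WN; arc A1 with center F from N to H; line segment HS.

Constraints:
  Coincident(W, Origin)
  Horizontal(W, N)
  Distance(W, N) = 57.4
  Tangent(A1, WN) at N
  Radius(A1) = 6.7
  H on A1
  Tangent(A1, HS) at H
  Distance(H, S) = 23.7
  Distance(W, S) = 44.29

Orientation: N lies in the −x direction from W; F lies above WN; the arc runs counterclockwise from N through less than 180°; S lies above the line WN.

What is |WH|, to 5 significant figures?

51.995

W is at the origin; WN is horizontal with |WN| = 57.4 and N on the −x side, so N = (-57.400, 0.0000). Since A1 is tangent to WN there, FN ⟂ WN, so F = N + (0, 6.7) = (-57.400, 6.7000). Since FH ⟂ HS (tangency), |FS| = √(6.7² + 23.7²) = 24.629 regardless of where H sits on A1. So S lies on both circle(W, 44.29) and circle(F, 24.629); the above-WN intersection is S = (-38.298, 22.246). H is the foot of the tangent from S: H = (-51.917, 2.8499).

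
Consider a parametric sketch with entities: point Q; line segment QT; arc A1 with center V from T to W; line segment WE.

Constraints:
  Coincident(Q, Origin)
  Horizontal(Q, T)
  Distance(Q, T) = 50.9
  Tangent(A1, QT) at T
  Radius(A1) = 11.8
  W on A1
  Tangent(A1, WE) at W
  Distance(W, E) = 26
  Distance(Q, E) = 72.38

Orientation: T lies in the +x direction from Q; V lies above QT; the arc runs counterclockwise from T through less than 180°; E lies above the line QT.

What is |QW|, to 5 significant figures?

63.898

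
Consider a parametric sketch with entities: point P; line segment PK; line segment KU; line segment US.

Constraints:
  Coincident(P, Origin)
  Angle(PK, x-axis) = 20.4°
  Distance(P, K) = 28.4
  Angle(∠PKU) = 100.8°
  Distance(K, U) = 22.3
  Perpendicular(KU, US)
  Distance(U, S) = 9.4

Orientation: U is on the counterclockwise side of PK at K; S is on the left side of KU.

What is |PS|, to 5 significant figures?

33.243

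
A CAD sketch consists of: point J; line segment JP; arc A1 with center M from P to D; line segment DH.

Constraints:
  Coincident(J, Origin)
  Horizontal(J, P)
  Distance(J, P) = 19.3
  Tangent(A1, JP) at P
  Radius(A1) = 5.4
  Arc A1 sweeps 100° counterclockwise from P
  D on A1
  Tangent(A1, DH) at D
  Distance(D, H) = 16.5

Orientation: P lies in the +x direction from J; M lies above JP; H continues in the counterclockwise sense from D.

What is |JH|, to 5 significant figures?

31.359

J is at the origin; J and P share the same y with |JP| = 19.3 and P on the +x side, so P = (19.300, 0.0000). The tangent condition forces MP to be normal to JP, so M = P + (0, 5.4) = (19.300, 5.4000). On A1, P sits at bearing -90° from M; a 100° counterclockwise sweep puts D at bearing 10°, so D = M + 5.4·(cos 10°, sin 10°) = (24.618, 6.3377). Since A1 is tangent to DH there, MD ⟂ DH, so DH runs along (−sin 10°, cos 10°); with |DH| = 16.5, H = (21.753, 22.587). Then |JH| = |H − J| = 31.359.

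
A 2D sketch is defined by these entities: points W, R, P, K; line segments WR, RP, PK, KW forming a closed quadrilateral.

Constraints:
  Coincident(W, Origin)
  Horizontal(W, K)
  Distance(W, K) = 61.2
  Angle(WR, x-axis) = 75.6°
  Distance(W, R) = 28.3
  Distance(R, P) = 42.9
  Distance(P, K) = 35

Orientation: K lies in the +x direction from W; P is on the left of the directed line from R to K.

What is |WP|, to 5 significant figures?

59.557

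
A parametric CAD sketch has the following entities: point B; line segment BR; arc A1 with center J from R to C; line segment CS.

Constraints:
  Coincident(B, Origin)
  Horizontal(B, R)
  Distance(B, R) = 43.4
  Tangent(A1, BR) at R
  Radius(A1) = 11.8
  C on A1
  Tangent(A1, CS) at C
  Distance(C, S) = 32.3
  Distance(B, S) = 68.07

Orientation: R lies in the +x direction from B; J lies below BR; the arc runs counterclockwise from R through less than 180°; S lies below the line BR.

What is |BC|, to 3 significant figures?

38.0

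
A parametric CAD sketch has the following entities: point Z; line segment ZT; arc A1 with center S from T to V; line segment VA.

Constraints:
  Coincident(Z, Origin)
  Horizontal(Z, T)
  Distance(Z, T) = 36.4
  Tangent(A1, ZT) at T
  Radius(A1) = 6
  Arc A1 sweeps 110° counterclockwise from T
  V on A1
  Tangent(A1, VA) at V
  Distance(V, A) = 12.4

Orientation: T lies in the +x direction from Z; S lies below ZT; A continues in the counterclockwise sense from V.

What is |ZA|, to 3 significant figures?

40.2

On A1, T sits at bearing 90° from S; a 110° counterclockwise sweep puts V at bearing 200°, so V = S + 6.0·(cos 200°, sin 200°) = (30.8, -8.05). Since A1 is tangent to VA there, SV ⟂ VA, so VA runs along (−sin 200°, cos 200°); with |VA| = 12.4, A = (35.0, -19.7). Then |ZA| = |A − Z| = 40.2.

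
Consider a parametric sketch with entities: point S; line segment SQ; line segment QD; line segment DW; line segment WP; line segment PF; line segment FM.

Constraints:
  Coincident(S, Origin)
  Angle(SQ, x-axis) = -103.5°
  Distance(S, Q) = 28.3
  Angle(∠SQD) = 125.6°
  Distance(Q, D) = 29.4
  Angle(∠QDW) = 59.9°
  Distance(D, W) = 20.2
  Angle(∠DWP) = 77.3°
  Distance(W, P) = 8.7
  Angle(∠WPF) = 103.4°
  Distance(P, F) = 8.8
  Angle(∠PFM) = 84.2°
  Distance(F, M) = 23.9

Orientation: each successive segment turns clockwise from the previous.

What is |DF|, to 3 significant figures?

12.8

S is at the origin; SQ runs at -103.5° with length 28.3, so Q = (-6.61, -27.5). ∠SQD = 125.6° gives QD at -158° from the x-axis; with |QD| = 29.4, D = (-33.8, -38.6). ∠QDW = 59.9° gives DW at 82.0° from the x-axis; with |DW| = 20.2, W = (-31.0, -18.6). ∠DWP = 77.3° gives WP at -20.7° from the x-axis; with |WP| = 8.7, P = (-22.9, -21.7). ∠WPF = 103.4° gives PF at -97.3° from the x-axis; with |PF| = 8.8, F = (-24.0, -30.4). Then |DF| = |F − D| = 12.8.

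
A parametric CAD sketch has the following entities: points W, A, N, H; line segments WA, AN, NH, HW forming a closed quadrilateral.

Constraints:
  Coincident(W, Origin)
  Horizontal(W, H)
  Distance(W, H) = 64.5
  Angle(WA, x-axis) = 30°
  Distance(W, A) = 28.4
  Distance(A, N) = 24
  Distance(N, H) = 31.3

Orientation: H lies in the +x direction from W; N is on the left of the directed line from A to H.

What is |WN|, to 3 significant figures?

52.4

Checks: |AN| = 24.00 ✓; |NH| = 31.30 ✓.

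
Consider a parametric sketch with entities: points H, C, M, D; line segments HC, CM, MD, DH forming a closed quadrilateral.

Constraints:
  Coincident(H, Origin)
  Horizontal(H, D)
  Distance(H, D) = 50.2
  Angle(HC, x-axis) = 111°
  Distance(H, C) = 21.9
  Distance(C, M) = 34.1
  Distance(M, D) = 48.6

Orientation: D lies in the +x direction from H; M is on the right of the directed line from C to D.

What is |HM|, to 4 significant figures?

12.25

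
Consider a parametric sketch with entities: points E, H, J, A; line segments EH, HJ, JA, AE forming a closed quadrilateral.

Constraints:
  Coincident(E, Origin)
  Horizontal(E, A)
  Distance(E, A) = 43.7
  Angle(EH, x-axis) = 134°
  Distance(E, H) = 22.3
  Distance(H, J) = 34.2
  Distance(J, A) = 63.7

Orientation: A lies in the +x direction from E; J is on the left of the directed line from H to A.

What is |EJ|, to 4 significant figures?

46.47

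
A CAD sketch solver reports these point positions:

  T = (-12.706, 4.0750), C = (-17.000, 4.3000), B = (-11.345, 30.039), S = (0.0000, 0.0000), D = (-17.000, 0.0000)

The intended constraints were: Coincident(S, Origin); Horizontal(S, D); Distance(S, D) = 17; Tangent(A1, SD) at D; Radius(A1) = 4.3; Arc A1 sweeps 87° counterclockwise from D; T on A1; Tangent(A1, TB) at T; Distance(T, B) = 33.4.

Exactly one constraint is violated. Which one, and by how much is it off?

Distance(T, B) = 33.4 — off by 7.40.

S = (0.00, 0.00) ✓; S.y = 0.00, D.y = 0.00 ✓; |SD| = 17.00 ✓; ∠(CD, DS) = 90.00° ✓; |CD| = 4.300 ✓; bearing(C→T) − bearing(C→D) = 87.00° ✓; |CT| = 4.300 ✓; ∠(CT, TB) = 90.00° ✓; |TB| = 26.00 ✗.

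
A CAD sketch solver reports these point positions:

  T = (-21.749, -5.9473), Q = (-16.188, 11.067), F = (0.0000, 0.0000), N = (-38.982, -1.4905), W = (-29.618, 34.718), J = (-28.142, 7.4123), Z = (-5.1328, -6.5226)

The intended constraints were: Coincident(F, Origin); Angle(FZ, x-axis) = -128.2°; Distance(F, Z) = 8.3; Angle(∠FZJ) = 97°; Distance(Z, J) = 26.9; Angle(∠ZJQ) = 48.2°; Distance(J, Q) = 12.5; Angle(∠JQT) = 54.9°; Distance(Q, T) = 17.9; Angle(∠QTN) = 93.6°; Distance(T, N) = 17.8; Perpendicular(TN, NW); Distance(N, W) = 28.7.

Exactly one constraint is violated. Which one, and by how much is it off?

Distance(N, W) = 28.7 — off by 8.70.

F = (0.00, 0.00) ✓; FZ at -128.2° ✓; |FZ| = 8.300 ✓; ∠FZJ = 97.00° ✓; |ZJ| = 26.90 ✓; ∠ZJQ = 48.20° ✓; |JQ| = 12.50 ✓; ∠JQT = 54.90° ✓; |QT| = 17.90 ✓; ∠QTN = 93.60° ✓; |TN| = 17.80 ✓; ∠(TN, NW) = 90.00° ✓; |NW| = 37.40 ✗.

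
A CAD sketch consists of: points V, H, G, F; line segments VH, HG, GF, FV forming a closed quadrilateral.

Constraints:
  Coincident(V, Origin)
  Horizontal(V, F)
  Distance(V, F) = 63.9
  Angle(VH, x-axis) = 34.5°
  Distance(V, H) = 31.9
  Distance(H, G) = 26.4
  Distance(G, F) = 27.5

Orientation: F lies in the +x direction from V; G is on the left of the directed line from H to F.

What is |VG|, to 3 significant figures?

57.4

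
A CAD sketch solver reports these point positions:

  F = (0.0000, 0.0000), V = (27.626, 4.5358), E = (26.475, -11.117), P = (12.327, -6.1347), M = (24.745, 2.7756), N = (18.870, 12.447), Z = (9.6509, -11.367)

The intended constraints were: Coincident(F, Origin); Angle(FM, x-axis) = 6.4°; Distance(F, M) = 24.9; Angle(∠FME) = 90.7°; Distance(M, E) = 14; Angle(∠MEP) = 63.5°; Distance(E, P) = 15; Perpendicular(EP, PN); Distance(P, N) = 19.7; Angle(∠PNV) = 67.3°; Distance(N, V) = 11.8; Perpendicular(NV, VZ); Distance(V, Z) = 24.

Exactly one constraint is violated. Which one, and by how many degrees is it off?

Perpendicular(NV, VZ) — off by 6.40°.

F = (0.00, 0.00) ✓; FM at 6.400° ✓; |FM| = 24.90 ✓; ∠FME = 90.70° ✓; |ME| = 14.00 ✓; ∠MEP = 63.50° ✓; |EP| = 15.00 ✓; ∠(EP, PN) = 90.00° ✓; |PN| = 19.70 ✓; ∠PNV = 67.30° ✓; |NV| = 11.80 ✓; ∠(NV, VZ) = 96.40° ✗; |VZ| = 24.00 ✓.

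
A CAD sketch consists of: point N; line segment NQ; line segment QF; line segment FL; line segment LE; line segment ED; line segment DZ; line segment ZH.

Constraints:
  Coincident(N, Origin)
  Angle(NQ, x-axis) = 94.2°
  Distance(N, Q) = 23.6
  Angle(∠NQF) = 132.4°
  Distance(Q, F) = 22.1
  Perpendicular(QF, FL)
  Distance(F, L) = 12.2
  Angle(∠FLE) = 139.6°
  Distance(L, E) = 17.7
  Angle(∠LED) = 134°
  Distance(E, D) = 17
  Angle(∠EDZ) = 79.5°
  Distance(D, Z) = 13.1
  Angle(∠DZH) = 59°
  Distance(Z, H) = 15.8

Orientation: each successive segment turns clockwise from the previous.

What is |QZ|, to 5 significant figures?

14.544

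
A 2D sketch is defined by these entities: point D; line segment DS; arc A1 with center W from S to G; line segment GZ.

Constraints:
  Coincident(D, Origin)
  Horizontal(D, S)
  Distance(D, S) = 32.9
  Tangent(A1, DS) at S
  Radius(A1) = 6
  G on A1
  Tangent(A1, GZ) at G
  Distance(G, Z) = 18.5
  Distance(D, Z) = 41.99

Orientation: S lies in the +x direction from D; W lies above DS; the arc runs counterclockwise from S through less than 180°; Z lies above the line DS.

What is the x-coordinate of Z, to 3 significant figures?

33.4

D is at the origin; DS is horizontal with |DS| = 32.9 and S on the +x side, so S = (32.9, 0.00). Tangency of A1 to DS means the radius WS is perpendicular to DS, so W = S + (0, 6) = (32.9, 6.00). Since WG ⟂ GZ (tangency), |WZ| = √(6.0² + 18.5²) = 19.4 regardless of where G sits on A1. So Z lies on both circle(D, 41.99) and circle(W, 19.4); the above-DS intersection is Z = (33.4, 25.4). G is the foot of the tangent from Z: G = (38.7, 7.70).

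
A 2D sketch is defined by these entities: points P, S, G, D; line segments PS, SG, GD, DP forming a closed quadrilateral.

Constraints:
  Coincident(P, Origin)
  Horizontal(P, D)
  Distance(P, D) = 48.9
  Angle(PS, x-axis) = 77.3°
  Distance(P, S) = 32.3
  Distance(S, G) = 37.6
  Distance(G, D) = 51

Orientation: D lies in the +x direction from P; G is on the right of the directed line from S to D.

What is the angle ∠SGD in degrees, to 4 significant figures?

70.59°

Checks: |SG| = 37.60 ✓; |GD| = 51.00 ✓.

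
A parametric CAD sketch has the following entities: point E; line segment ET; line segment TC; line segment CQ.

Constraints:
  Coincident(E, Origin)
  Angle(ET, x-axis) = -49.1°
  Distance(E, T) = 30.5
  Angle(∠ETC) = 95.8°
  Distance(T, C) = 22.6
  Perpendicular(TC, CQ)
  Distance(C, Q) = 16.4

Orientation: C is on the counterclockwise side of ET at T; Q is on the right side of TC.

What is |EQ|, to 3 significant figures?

53.3

∠ETC = 95.8°, so TC runs at -49.1° + (180° − 95.8°) = 35.1° from the x-axis; with |TC| = 22.6, C = T + 22.6·(cos 35.1°, sin 35.1°) = (38.5, -10.1). The perpendicularity gives CQ at right angles to TC; with |CQ| = 16.4 on the right of TC, Q = C + 16.4·(0.575, -0.818) = (47.9, -23.5). Then |EQ| = |Q − E| = 53.3.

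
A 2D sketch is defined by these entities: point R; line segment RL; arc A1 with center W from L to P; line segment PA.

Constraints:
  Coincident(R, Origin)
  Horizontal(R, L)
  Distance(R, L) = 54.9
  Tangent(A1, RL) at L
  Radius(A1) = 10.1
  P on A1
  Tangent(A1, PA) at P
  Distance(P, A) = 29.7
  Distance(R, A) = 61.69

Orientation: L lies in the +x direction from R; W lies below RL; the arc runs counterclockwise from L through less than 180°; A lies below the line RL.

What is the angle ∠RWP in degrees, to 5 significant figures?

13.958°

R is at the origin; R and L share the same y with |RL| = 54.9 and L on the +x side, so L = (54.900, 0.0000). The tangent condition forces WL to be normal to RL, so W = L + (0, -10.1) = (54.900, -10.100). Since WP ⟂ PA (tangency), |WA| = √(10.1² + 29.7²) = 31.370 regardless of where P sits on A1. So A lies on both circle(R, 61.69) and circle(W, 31.370); the below-RL intersection is A = (46.650, -40.366). P is the foot of the tangent from A: P = (44.819, -10.723).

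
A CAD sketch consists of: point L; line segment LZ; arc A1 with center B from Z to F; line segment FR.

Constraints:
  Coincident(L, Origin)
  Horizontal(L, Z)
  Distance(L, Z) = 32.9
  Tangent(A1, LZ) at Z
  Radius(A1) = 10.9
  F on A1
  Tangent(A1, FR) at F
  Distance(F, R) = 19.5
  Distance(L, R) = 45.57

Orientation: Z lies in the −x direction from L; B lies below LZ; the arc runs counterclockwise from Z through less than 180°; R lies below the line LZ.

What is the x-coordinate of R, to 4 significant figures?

-31.24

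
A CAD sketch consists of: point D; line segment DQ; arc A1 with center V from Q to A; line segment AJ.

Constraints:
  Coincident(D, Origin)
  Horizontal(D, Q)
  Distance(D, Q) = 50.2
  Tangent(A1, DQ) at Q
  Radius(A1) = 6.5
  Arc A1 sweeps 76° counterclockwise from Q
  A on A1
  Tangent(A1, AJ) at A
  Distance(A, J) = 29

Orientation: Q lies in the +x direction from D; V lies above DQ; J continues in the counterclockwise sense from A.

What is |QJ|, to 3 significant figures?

35.6

On A1, Q sits at bearing -90° from V; a 76° counterclockwise sweep puts A at bearing -14°, so A = V + 6.5·(cos -14°, sin -14°) = (56.5, 4.93). Since A1 is tangent to AJ there, VA ⟂ AJ, so AJ runs along (−sin -14°, cos -14°); with |AJ| = 29.0, J = (63.5, 33.1). Then |QJ| = |J − Q| = 35.6.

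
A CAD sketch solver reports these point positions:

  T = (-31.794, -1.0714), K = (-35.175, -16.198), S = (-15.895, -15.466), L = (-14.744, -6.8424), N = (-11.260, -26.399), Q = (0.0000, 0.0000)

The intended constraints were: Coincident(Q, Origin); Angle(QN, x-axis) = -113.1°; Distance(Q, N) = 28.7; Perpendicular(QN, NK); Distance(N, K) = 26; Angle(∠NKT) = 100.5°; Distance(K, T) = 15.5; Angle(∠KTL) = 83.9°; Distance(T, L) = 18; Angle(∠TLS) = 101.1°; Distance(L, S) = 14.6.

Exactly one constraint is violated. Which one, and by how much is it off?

Distance(L, S) = 14.6 — off by 5.90.

Q = (0.00, 0.00) ✓; QN at -113.1° ✓; |QN| = 28.70 ✓; ∠(QN, NK) = 90.00° ✓; |NK| = 26.00 ✓; ∠NKT = 100.5° ✓; |KT| = 15.50 ✓; ∠KTL = 83.90° ✓; |TL| = 18.00 ✓; ∠TLS = 101.1° ✓; |LS| = 8.700 ✗.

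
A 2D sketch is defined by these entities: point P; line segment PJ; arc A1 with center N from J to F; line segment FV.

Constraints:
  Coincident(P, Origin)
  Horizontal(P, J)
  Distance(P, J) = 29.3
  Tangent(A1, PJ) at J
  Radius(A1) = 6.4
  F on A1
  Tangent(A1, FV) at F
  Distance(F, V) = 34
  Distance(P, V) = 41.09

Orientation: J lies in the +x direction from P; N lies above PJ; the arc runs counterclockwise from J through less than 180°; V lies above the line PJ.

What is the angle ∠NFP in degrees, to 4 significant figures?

18.18°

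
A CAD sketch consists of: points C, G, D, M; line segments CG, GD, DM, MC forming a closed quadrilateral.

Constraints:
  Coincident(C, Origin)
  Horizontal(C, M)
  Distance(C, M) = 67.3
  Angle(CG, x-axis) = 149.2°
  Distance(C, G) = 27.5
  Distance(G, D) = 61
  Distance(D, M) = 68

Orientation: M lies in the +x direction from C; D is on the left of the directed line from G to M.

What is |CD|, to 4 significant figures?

57.53

C is at the origin; C and M share the same y with |CM| = 67.3 and M in +x, so M = (67.3, 0). CG runs at 149.2° with |CG| = 27.5, so G = (-23.62, 14.08). D is determined by |GD| = 61.0 and |DM| = 68.0 together: it lies at the intersection of circle(G, 61.0) and circle(M, 68.0). With |GM| = 92.01, the foot of the radical line on GM is 41.10 from G and the perpendicular offset is √(61.0² − 41.10²) = 45.08. Taking the left-of-GM solution: D = (23.89, 52.34).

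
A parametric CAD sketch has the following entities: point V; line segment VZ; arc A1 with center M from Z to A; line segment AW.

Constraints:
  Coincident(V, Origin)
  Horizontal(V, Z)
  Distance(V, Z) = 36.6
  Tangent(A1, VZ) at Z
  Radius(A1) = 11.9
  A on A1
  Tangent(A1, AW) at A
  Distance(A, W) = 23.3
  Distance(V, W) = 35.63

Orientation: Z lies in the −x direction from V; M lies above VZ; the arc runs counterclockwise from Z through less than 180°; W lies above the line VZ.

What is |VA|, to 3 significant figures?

26.6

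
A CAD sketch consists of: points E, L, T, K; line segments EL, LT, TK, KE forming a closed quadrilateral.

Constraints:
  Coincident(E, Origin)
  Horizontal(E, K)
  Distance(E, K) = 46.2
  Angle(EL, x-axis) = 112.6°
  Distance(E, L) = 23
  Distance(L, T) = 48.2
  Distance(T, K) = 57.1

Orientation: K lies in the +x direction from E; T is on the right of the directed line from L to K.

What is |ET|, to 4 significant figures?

27.08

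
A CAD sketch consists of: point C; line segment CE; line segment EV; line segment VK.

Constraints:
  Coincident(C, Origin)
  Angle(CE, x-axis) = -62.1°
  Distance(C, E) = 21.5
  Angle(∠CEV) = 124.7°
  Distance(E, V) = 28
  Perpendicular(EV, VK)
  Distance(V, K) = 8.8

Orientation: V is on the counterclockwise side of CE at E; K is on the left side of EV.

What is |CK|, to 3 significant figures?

41.2

∠CEV = 124.7°, so EV runs at -62.1° + (180° − 124.7°) = -6.80° from the x-axis; with |EV| = 28.0, V = E + 28.0·(cos -6.80°, sin -6.80°) = (37.9, -22.3). The perpendicularity gives VK at right angles to EV; with |VK| = 8.8 on the left of EV, K = V + 8.8·(0.118, 0.993) = (38.9, -13.6). Then |CK| = |K − C| = 41.2.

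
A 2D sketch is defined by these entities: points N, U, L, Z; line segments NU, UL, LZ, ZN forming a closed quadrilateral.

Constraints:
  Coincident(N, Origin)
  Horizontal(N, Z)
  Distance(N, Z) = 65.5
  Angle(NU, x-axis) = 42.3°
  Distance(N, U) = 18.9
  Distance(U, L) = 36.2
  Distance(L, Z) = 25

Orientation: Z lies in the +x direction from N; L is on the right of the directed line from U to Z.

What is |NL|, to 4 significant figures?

43.52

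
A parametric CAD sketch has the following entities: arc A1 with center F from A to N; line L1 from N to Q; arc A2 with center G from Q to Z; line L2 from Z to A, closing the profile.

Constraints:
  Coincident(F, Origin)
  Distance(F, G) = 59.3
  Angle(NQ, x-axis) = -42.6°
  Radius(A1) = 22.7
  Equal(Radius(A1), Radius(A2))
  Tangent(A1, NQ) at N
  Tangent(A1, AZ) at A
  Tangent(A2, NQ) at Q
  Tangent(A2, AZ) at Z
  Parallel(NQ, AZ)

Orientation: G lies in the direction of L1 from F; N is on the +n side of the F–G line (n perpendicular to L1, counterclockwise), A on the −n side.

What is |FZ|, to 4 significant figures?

63.50

Tangency of A1 to both parallel lines with radius 22.7 puts N and A at F ± 22.7·n: N = (15.37, 16.71), A = (-15.37, -16.71). Equal radii place Q and Z the same way about G: Q = G + 22.7·n = (59.02, -23.43), Z = G − 22.7·n = (28.29, -56.85). Then |FZ| = |Z − F| = 63.50.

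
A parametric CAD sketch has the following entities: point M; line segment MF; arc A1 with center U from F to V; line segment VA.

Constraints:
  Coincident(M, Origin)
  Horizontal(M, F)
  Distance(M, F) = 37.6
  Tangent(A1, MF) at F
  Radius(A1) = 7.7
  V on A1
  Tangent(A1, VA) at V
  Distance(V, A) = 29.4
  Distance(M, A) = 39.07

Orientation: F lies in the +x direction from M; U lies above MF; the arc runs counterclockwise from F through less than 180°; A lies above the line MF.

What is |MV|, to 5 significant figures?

44.799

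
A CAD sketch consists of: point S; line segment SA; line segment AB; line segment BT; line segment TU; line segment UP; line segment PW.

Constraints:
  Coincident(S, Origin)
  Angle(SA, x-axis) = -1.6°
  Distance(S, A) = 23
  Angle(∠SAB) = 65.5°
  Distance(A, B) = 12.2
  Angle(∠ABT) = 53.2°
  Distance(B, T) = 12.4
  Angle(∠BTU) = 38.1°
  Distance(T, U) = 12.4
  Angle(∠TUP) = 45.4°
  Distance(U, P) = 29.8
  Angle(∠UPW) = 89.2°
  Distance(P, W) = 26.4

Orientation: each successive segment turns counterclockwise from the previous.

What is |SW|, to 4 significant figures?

16.09

∠TUP = 45.4° gives UP at 156.2° from the x-axis; with |UP| = 29.8, P = (-3.749, 16.48). ∠UPW = 89.2° gives PW at -113.0° from the x-axis; with |PW| = 26.4, W = (-14.06, -7.821). Then |SW| = |W − S| = 16.09.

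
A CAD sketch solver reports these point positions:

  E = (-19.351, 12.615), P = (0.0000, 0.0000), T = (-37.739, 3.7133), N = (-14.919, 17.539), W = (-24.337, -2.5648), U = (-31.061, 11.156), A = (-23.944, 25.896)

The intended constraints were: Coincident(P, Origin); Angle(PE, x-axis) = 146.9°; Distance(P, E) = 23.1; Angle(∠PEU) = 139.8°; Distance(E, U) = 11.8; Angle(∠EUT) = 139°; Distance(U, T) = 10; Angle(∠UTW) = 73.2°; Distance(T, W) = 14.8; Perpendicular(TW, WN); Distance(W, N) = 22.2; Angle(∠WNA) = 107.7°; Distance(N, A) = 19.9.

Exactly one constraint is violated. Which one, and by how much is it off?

Distance(N, A) = 19.9 — off by 7.60.

P = (0.00, 0.00) ✓; PE at 146.9° ✓; |PE| = 23.10 ✓; ∠PEU = 139.8° ✓; |EU| = 11.80 ✓; ∠EUT = 139.0° ✓; |UT| = 9.999 ✓; ∠UTW = 73.20° ✓; |TW| = 14.80 ✓; ∠(TW, WN) = 90.00° ✓; |WN| = 22.20 ✓; ∠WNA = 107.7° ✓; |NA| = 12.30 ✗.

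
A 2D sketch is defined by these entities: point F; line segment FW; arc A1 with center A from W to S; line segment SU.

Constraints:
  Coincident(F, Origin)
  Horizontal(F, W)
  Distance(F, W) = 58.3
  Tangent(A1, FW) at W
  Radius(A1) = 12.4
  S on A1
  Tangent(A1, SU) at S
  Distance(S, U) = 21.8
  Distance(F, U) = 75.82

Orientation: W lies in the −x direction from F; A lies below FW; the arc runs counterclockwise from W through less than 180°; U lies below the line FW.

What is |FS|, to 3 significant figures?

72.0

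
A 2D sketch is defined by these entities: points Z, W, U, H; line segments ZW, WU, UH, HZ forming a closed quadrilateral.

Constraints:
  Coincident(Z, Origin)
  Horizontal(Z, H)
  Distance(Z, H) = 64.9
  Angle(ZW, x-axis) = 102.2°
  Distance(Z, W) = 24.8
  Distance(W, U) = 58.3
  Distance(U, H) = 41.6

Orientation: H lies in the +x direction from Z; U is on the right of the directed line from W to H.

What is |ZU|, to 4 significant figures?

37.26

Z is at the origin; Z and H share the same y with |ZH| = 64.9 and H in +x, so H = (64.9, 0). ZW runs at 102.2° with |ZW| = 24.8, so W = (-5.241, 24.24). U is determined by |WU| = 58.3 and |UH| = 41.6 together: it lies at the intersection of circle(W, 58.3) and circle(H, 41.6). With |WH| = 74.21, the foot of the radical line on WH is 48.35 from W and the perpendicular offset is √(58.3² − 48.35²) = 32.58. Taking the right-of-WH solution: U = (29.81, -22.35).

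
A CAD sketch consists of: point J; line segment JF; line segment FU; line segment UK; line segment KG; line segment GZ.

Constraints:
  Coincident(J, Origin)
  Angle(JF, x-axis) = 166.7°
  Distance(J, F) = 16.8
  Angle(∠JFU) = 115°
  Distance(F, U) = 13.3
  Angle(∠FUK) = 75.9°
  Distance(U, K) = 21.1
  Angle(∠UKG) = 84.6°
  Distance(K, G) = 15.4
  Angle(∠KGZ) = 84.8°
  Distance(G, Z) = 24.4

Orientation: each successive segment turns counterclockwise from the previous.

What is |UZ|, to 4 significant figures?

11.68

J is at the origin; JF runs at 166.7° with length 16.8, so F = (-16.35, 3.865). ∠JFU = 115.0° gives FU at -128.3° from the x-axis; with |FU| = 13.3, U = (-24.59, -6.573). ∠FUK = 75.9° gives UK at -24.20° from the x-axis; with |UK| = 21.1, K = (-5.347, -15.22). ∠UKG = 84.6° gives KG at 71.20° from the x-axis; with |KG| = 15.4, G = (-0.3838, -0.6437). ∠KGZ = 84.8° gives GZ at 166.4° from the x-axis; with |GZ| = 24.4, Z = (-24.10, 5.094). Then |UZ| = |Z − U| = 11.68.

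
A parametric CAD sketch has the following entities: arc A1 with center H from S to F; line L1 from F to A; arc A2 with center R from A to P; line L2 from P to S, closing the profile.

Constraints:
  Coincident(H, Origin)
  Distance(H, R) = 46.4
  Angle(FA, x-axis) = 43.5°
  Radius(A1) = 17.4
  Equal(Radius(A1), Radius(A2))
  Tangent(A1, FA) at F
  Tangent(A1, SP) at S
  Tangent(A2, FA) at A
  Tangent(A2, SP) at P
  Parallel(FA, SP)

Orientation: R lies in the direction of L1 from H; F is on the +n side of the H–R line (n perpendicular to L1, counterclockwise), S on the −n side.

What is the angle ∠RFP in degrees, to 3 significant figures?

16.3°

The slot axis is L1's direction at 43.5°, so u = (cos 43.5°, sin 43.5°) = (0.725, 0.688) and n = (−sin 43.5°, cos 43.5°) = (-0.688, 0.725). H is at the origin and R lies 46.4 along u from H, so R = 46.4·u = (33.7, 31.9). Tangency of A1 to both parallel lines with radius 17.4 puts F and S at H ± 17.4·n: F = (-12.0, 12.6), S = (12.0, -12.6). Equal radii place A and P the same way about R: A = R + 17.4·n = (21.7, 44.6), P = R − 17.4·n = (45.6, 19.3). Then cos ∠RFP = FR·FP / (|FR||FP|), giving 16.3°.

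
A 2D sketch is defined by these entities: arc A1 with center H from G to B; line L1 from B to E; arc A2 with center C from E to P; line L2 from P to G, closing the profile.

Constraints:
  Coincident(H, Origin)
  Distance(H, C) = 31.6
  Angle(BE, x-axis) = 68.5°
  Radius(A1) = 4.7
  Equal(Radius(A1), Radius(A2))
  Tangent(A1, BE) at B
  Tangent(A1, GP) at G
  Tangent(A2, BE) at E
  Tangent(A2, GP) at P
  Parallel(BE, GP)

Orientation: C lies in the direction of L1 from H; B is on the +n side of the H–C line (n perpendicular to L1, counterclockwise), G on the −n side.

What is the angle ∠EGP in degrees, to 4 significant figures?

16.57°

Tangency of A1 to both parallel lines with radius 4.7 puts B and G at H ± 4.7·n: B = (-4.373, 1.723), G = (4.373, -1.723). Equal radii place E and P the same way about C: E = C + 4.7·n = (7.208, 31.12), P = C − 4.7·n = (15.95, 27.68). Then cos ∠EGP = GE·GP / (|GE||GP|), giving 16.57°.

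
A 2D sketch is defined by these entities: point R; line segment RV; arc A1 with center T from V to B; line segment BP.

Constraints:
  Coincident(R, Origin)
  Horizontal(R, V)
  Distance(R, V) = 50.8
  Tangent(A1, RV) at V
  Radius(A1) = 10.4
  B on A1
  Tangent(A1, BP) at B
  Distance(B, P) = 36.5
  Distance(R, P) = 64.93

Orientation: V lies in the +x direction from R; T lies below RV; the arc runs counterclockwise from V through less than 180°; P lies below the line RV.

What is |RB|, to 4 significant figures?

42.03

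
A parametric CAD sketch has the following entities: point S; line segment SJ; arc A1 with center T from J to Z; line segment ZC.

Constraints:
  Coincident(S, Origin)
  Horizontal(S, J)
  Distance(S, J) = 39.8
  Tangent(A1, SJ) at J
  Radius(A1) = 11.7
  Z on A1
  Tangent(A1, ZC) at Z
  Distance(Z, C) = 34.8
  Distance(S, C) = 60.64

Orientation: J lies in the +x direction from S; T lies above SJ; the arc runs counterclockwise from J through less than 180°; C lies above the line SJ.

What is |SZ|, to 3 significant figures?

53.1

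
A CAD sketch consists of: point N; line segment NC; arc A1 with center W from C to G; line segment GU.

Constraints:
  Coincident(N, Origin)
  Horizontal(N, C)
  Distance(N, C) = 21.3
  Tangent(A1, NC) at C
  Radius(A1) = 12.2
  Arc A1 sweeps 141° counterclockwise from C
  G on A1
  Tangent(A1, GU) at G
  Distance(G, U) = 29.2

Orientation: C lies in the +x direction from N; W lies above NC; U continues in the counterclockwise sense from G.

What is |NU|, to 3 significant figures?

40.5

On A1, C sits at bearing -90° from W; a 141° counterclockwise sweep puts G at bearing 51°, so G = W + 12.2·(cos 51°, sin 51°) = (29.0, 21.7). Tangency of A1 to GU means the radius WG is perpendicular to GU, so GU runs along (−sin 51°, cos 51°); with |GU| = 29.2, U = (6.29, 40.1). Then |NU| = |U − N| = 40.5.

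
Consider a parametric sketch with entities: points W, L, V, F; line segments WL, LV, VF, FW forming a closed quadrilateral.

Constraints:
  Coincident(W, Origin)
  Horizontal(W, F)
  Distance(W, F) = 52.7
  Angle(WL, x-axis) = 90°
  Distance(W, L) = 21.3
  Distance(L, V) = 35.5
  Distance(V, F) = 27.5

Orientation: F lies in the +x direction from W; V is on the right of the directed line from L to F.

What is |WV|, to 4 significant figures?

25.66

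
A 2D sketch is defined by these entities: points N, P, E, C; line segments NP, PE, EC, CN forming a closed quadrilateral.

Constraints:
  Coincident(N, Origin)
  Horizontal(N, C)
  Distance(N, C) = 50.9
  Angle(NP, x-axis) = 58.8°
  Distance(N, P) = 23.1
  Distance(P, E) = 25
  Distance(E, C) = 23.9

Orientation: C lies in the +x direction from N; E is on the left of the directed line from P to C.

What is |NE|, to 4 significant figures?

41.75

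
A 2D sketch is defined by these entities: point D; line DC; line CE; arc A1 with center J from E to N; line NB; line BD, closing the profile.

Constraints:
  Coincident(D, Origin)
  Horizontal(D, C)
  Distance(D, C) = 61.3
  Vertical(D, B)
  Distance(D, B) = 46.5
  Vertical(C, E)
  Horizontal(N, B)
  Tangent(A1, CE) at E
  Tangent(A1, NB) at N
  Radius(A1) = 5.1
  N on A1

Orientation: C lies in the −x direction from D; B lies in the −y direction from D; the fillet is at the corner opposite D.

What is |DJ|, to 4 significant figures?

69.80

D is at the origin; D and C share the same y with |DC| = 61.3 and C on the −x side, so C = (-61.30, 0.000). D and B share the same x with |DB| = 46.5 and B on the −y side, so B = (0.000, -46.50). The virtual corner opposite D is at (-61.30, -46.50). A1 meets CE tangentially, so JE is at right angles to CE and tangency of A1 to NB means the radius JN is perpendicular to NB, with radius 5.1, so the center J sits 5.1 in from both sides at J = (-56.20, -41.40). Then |DJ| = |J − D| = 69.80.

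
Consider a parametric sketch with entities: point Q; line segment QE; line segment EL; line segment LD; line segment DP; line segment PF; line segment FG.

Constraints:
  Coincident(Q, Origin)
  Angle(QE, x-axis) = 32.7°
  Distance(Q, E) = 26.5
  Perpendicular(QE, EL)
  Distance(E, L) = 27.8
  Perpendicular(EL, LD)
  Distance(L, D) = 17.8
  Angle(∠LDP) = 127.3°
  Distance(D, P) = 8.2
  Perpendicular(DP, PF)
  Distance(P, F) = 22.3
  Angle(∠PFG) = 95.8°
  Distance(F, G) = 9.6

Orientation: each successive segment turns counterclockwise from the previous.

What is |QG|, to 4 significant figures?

31.68

Q is at the origin; QE runs at 32.7° with length 26.5, so E = (22.30, 14.32). QE is perpendicular to EL, so EL runs at 122.7°; with |EL| = 27.8, L = (7.281, 37.71). EL is perpendicular to LD, so LD runs at -147.3°; with |LD| = 17.8, D = (-7.698, 28.09). ∠LDP = 127.3° gives DP at -94.60° from the x-axis; with |DP| = 8.2, P = (-8.355, 19.92). DP ⟂ PF, so PF runs at -4.600°; with |PF| = 22.3, F = (13.87, 18.13). ∠PFG = 95.8° gives FG at 79.60° from the x-axis; with |FG| = 9.6, G = (15.61, 27.57). Then |QG| = |G − Q| = 31.68.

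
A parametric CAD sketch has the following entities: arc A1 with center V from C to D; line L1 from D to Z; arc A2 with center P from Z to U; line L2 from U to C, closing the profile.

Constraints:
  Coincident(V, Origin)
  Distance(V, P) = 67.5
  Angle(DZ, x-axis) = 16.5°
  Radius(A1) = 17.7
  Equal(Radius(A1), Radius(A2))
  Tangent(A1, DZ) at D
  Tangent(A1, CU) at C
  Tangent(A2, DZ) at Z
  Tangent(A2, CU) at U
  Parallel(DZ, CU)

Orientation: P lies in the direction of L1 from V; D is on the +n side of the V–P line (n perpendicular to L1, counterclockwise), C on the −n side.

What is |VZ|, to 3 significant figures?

69.8

Tangency of A1 to both parallel lines with radius 17.7 puts D and C at V ± 17.7·n: D = (-5.03, 17.0), C = (5.03, -17.0). Equal radii place Z and U the same way about P: Z = P + 17.7·n = (59.7, 36.1), U = P − 17.7·n = (69.7, 2.20). Then |VZ| = |Z − V| = 69.8.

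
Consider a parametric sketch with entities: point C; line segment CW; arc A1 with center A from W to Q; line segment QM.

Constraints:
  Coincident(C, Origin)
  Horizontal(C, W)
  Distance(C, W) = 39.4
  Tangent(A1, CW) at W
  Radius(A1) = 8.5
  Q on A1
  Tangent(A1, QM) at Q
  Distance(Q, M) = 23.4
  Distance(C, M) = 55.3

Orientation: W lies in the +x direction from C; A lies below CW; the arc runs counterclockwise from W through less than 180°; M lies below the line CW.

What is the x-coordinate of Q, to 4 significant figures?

32.17

Checks: |AQ| = 8.500 ✓; ∠(AQ, QM) = 90.00° ✓; |QM| = 23.40 ✓; |CM| = 55.30 ✓.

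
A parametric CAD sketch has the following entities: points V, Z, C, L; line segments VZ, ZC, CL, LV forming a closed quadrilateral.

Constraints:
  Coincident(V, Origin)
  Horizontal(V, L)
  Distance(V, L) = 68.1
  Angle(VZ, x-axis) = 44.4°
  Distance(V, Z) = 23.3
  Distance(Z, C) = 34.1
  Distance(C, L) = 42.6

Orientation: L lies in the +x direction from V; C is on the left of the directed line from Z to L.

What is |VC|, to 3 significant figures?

57.2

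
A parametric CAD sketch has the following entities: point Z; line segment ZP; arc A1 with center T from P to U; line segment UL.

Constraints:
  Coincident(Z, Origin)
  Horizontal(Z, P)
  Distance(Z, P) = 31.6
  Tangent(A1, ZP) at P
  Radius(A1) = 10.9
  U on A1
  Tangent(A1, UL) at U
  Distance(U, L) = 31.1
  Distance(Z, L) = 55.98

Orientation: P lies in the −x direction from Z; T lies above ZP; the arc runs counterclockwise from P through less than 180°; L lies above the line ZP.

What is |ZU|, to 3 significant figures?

26.7

Checks: |TU| = 10.90 ✓; ∠(TU, UL) = 90.00° ✓; |UL| = 31.10 ✓; |ZL| = 55.98 ✓.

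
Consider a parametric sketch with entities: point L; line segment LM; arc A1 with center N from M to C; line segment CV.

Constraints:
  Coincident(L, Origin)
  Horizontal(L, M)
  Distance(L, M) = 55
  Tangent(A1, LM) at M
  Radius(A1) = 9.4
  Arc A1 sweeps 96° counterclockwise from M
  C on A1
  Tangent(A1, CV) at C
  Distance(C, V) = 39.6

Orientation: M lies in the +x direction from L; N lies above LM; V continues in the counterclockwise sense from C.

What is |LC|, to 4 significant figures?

65.18

A1 meets LM tangentially, so NM is at right angles to LM, so N = M + (0, 9.4) = (55.00, 9.400). On A1, M sits at bearing -90° from N; a 96° counterclockwise sweep puts C at bearing 6°, so C = N + 9.4·(cos 6°, sin 6°) = (64.35, 10.38). Then |LC| = |C − L| = 65.18.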